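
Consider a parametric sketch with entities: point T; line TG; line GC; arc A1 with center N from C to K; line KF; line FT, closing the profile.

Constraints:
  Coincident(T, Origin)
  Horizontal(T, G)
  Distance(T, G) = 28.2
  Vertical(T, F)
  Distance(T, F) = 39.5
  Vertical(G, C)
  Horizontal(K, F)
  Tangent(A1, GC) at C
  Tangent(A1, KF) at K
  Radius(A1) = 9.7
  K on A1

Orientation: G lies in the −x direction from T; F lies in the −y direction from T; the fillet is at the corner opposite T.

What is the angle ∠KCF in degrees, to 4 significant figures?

26.02°

T is at the origin; T and G share the same y with |TG| = 28.2 and G on the −x side, so G = (-28.20, 0.000). T and F share the same x with |TF| = 39.5 and F on the −y side, so F = (0.000, -39.50). The virtual corner opposite T is at (-28.20, -39.50). The tangent condition forces NC to be normal to GC and the tangent condition forces NK to be normal to KF, with radius 9.7, so the center N sits 9.7 in from both sides at N = (-18.50, -29.80). That places the tangent points at C = (-28.20, -29.80) on GC and K = (-18.50, -39.50) on KF. Then cos ∠KCF = CK·CF / (|CK||CF|), giving 26.02°.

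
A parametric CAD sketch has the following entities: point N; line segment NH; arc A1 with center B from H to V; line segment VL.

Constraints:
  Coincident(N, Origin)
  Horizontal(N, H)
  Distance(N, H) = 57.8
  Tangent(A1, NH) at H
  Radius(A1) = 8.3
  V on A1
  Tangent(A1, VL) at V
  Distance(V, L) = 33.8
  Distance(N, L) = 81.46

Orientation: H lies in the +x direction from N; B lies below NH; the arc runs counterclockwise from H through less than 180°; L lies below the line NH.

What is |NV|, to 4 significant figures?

52.68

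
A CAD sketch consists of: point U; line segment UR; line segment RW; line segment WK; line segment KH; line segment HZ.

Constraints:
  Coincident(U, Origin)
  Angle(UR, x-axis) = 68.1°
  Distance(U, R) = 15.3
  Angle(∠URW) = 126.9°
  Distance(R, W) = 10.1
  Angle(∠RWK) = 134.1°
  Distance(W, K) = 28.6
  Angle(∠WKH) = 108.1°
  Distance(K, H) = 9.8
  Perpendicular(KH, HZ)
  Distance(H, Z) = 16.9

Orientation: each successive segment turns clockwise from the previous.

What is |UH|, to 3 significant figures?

38.6

U is at the origin; UR runs at 68.1° with length 15.3, so R = (5.71, 14.2). ∠URW = 126.9° gives RW at 15.0° from the x-axis; with |RW| = 10.1, W = (15.5, 16.8). ∠RWK = 134.1° gives WK at -30.9° from the x-axis; with |WK| = 28.6, K = (40.0, 2.12). ∠WKH = 108.1° gives KH at -103° from the x-axis; with |KH| = 9.8, H = (37.8, -7.43). Then |UH| = |H − U| = 38.6.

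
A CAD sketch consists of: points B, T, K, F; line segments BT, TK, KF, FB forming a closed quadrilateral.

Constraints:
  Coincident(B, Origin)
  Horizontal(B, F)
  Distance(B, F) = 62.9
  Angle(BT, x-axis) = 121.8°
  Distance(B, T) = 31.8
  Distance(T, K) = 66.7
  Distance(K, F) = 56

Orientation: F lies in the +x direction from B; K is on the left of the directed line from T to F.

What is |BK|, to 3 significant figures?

69.3

B is at the origin; BF is horizontal with |BF| = 62.9 and F in +x, so F = (62.9, 0). BT runs at 121.8° with |BT| = 31.8, so T = (-16.8, 27.0). K is determined by |TK| = 66.7 and |KF| = 56.0 together: it lies at the intersection of circle(T, 66.7) and circle(F, 56.0). With |TF| = 84.1, the foot of the radical line on TF is 49.9 from T and the perpendicular offset is √(66.7² − 49.9²) = 44.3. Taking the left-of-TF solution: K = (44.7, 53.0).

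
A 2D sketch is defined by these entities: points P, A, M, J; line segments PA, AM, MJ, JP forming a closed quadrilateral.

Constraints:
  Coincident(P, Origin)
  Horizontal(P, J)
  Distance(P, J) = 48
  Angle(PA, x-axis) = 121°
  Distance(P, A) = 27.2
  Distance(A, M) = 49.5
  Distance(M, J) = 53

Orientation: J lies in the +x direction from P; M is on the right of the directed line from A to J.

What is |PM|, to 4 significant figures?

23.95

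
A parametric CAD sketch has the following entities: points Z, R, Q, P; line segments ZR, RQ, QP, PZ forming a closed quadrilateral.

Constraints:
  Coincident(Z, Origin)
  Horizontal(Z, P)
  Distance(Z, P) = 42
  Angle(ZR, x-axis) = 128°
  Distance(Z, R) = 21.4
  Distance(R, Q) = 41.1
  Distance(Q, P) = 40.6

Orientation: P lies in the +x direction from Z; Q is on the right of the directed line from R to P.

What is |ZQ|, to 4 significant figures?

20.33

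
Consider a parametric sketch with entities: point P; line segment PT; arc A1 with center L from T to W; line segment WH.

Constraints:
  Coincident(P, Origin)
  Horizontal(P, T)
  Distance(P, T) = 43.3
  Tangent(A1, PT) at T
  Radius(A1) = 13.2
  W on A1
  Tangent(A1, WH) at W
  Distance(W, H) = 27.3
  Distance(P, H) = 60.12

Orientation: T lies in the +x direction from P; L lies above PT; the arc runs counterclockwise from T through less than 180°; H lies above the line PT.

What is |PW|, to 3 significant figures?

58.2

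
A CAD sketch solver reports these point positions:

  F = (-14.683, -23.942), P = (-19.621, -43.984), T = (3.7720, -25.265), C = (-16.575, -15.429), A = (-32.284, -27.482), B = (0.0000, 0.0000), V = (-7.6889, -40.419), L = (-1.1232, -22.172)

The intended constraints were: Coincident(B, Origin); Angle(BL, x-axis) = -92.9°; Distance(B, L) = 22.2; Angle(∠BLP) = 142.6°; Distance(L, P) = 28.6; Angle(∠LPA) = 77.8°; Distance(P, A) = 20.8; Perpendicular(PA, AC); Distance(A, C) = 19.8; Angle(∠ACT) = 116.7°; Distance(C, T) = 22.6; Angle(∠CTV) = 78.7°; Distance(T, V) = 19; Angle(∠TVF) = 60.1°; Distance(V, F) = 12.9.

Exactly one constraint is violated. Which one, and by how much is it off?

Distance(V, F) = 12.9 — off by 5.00.

B = (0.00, 0.00) ✓; BL at -92.90° ✓; |BL| = 22.20 ✓; ∠BLP = 142.6° ✓; |LP| = 28.60 ✓; ∠LPA = 77.80° ✓; |PA| = 20.80 ✓; ∠(PA, AC) = 90.00° ✓; |AC| = 19.80 ✓; ∠ACT = 116.7° ✓; |CT| = 22.60 ✓; ∠CTV = 78.70° ✓; |TV| = 19.00 ✓; ∠TVF = 60.10° ✓; |VF| = 17.90 ✗.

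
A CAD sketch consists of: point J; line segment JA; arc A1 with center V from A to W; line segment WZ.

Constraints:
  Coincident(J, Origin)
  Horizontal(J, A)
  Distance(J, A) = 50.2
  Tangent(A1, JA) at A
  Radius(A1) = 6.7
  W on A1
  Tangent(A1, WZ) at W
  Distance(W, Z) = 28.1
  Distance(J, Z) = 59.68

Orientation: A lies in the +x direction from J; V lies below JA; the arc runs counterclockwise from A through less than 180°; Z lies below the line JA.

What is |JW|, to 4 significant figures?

44.27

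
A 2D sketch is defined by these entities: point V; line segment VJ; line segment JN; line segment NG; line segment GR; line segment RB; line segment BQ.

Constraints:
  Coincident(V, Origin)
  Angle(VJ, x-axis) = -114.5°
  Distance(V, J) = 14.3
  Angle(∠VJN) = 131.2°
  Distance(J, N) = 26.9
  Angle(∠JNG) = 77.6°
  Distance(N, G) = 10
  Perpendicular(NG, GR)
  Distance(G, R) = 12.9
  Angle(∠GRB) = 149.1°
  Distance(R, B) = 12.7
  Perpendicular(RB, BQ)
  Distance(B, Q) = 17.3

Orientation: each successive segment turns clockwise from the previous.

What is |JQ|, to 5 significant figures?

20.565

∠GRB = 149.1° gives RB at -26.600° from the x-axis; with |RB| = 12.7, B = (-8.2259, -15.490). The perpendicularity gives BQ at right angles to RB, so BQ runs at -116.60°; with |BQ| = 17.3, Q = (-15.972, -30.959). Then |JQ| = |Q − J| = 20.565.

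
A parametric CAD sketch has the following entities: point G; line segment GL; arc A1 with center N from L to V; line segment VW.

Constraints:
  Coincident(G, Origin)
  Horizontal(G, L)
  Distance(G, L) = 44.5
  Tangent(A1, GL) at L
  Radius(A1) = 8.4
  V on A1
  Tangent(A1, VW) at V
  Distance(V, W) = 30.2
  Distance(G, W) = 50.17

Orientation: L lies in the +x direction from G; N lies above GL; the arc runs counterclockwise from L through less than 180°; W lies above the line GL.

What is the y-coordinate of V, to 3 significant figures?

13.4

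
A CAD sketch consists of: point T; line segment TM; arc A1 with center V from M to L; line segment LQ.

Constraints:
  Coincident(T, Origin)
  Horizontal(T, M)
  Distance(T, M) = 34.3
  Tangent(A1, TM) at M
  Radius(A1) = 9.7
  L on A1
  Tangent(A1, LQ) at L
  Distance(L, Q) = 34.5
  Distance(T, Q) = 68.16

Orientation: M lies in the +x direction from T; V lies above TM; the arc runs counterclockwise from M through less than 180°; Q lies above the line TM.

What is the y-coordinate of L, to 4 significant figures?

5.843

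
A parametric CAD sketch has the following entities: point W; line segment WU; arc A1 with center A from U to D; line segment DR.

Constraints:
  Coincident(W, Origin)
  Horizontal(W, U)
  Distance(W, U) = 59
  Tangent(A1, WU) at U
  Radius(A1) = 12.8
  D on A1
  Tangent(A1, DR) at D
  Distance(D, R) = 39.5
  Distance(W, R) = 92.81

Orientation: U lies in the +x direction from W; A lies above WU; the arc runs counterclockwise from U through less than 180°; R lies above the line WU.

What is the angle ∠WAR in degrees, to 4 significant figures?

130.3°

W is at the origin; W and U share the same y with |WU| = 59.0 and U on the +x side, so U = (59.00, 0.000). The tangent condition forces AU to be normal to WU, so A = U + (0, 12.8) = (59.00, 12.80). Since AD ⟂ DR (tangency), |AR| = √(12.8² + 39.5²) = 41.52 regardless of where D sits on A1. So R lies on both circle(W, 92.81) and circle(A, 41.52); the above-WU intersection is R = (78.55, 49.43). D is the foot of the tangent from R: D = (71.60, 10.55).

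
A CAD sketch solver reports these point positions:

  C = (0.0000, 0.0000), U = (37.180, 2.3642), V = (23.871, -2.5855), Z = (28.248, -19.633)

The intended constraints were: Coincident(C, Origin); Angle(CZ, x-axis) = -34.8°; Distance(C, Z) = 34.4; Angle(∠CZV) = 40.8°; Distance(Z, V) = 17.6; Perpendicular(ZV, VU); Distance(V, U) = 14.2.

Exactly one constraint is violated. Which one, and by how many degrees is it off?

Perpendicular(ZV, VU) — off by 6.00°.

C = (0.00, 0.00) ✓; CZ at -34.80° ✓; |CZ| = 34.40 ✓; ∠CZV = 40.80° ✓; |ZV| = 17.60 ✓; ∠(ZV, VU) = 84.00° ✗; |VU| = 14.20 ✓.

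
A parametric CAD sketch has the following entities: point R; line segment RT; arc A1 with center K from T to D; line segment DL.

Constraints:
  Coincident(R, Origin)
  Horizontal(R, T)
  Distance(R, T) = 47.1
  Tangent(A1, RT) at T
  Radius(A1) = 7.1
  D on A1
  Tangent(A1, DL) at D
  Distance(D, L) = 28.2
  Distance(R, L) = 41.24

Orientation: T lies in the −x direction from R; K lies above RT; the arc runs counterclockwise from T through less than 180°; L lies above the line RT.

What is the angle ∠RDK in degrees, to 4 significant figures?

160.6°

Checks: |RT| = 47.10 ✓; |KD| = 7.100 ✓; ∠(KD, DL) = 90.00° ✓; |DL| = 28.20 ✓; |RL| = 41.24 ✓.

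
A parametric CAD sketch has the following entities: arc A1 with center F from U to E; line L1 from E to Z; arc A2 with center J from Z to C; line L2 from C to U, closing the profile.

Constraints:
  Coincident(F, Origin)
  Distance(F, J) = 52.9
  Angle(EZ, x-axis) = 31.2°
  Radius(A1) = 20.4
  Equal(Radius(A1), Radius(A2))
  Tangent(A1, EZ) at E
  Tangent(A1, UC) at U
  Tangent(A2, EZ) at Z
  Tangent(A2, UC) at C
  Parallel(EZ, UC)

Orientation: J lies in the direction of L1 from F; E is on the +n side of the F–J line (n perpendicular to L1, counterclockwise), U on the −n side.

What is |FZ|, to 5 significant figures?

56.697

The slot axis is L1's direction at 31.2°, so u = (cos 31.2°, sin 31.2°) = (0.85536, 0.51803) and n = (−sin 31.2°, cos 31.2°) = (-0.51803, 0.85536). F is at the origin and J lies 52.9 along u from F, so J = 52.9·u = (45.249, 27.404). Tangency of A1 to both parallel lines with radius 20.4 puts E and U at F ± 20.4·n: E = (-10.568, 17.449), U = (10.568, -17.449). Equal radii place Z and C the same way about J: Z = J + 20.4·n = (34.681, 44.853), C = J − 20.4·n = (55.817, 9.9542). Then |FZ| = |Z − F| = 56.697.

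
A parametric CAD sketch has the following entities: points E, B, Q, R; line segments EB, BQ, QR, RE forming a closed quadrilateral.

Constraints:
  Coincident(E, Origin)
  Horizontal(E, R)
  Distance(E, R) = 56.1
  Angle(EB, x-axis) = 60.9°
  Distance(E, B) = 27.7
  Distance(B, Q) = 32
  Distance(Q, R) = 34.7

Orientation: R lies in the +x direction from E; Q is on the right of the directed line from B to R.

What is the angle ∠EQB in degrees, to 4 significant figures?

57.73°

E is at the origin; E and R share the same y with |ER| = 56.1 and R in +x, so R = (56.1, 0). EB runs at 60.9° with |EB| = 27.7, so B = (13.47, 24.20). Q is determined by |BQ| = 32.0 and |QR| = 34.7 together: it lies at the intersection of circle(B, 32.0) and circle(R, 34.7). With |BR| = 49.02, the foot of the radical line on BR is 22.67 from B and the perpendicular offset is √(32.0² − 22.67²) = 22.58. Taking the right-of-BR solution: Q = (22.04, -6.628).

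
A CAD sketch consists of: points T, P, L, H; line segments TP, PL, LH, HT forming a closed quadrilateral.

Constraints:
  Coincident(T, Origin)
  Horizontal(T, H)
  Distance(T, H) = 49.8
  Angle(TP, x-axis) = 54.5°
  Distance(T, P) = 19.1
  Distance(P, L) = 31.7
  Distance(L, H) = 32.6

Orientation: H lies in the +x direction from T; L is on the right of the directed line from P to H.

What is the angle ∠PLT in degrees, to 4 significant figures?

37.05°

Checks: |PL| = 31.70 ✓; |LH| = 32.60 ✓.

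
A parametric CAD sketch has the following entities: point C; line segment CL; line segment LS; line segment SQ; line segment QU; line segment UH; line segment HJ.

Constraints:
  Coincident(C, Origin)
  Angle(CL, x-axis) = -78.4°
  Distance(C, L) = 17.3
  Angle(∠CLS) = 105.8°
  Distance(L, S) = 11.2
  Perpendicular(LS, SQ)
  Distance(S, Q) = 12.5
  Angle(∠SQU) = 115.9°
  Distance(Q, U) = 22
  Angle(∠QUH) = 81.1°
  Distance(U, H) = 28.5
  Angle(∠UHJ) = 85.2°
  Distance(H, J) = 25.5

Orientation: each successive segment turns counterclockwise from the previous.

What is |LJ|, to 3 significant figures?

13.2

∠QUH = 81.1° gives UH at -111° from the x-axis; with |UH| = 28.5, H = (-13.8, -20.8). ∠UHJ = 85.2° gives HJ at -16.4° from the x-axis; with |HJ| = 25.5, J = (10.7, -28.0). Then |LJ| = |J − L| = 13.2.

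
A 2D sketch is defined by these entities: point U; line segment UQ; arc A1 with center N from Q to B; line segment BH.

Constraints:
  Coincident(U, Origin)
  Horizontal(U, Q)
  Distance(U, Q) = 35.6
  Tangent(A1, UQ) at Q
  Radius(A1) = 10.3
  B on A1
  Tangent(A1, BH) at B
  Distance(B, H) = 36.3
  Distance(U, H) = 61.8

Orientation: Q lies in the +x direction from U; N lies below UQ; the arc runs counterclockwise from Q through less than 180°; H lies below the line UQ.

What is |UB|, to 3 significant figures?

29.5

Checks: U.y = 0.00, Q.y = 0.00 ✓; |NB| = 10.30 ✓; ∠(NB, BH) = 90.00° ✓; |BH| = 36.30 ✓; |UH| = 61.80 ✓.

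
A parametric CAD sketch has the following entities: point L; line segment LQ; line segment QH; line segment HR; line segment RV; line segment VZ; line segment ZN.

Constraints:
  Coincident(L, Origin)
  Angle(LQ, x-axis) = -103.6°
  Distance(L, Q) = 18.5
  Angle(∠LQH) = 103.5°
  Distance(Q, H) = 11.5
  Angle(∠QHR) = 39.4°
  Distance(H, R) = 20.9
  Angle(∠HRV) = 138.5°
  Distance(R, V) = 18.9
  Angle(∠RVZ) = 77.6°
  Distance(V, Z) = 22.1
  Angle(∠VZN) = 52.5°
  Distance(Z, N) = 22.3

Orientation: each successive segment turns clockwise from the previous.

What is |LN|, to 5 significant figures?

9.2391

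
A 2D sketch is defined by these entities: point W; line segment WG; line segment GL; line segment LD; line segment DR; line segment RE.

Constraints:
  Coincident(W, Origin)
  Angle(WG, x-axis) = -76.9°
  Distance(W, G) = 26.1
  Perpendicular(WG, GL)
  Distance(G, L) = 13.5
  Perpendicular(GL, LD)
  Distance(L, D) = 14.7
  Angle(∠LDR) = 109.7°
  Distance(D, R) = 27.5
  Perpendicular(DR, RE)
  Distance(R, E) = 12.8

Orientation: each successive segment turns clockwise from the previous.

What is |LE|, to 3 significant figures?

32.5

W is at the origin; WG runs at -76.9° with length 26.1, so G = (5.92, -25.4). WG is perpendicular to GL, so GL runs at -167°; with |GL| = 13.5, L = (-7.23, -28.5). GL is perpendicular to LD, so LD runs at 103°; with |LD| = 14.7, D = (-10.6, -14.2). ∠LDR = 109.7° gives DR at 32.8° from the x-axis; with |DR| = 27.5, R = (12.6, 0.734). The perpendicularity gives RE at right angles to DR, so RE runs at -57.2°; with |RE| = 12.8, E = (19.5, -10.0). Then |LE| = |E − L| = 32.5.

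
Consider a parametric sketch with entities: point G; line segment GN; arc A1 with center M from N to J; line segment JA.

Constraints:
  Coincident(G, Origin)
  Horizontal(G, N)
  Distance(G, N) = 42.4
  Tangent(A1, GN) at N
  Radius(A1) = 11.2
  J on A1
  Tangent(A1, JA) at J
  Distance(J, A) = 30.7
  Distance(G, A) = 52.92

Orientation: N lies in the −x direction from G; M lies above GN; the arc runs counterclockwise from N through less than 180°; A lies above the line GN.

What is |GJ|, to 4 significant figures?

33.25

Checks: ∠(MN, NG) = 90.00° ✓; |MN| = 11.20 ✓; |MJ| = 11.20 ✓; ∠(MJ, JA) = 90.00° ✓; |JA| = 30.70 ✓; |GA| = 52.92 ✓.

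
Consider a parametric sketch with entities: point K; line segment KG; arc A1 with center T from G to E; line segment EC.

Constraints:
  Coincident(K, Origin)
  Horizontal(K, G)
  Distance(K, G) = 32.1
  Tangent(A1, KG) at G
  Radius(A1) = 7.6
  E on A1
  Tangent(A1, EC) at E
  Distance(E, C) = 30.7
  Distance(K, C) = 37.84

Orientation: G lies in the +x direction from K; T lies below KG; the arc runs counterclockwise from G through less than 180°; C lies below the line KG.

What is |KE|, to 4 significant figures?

25.42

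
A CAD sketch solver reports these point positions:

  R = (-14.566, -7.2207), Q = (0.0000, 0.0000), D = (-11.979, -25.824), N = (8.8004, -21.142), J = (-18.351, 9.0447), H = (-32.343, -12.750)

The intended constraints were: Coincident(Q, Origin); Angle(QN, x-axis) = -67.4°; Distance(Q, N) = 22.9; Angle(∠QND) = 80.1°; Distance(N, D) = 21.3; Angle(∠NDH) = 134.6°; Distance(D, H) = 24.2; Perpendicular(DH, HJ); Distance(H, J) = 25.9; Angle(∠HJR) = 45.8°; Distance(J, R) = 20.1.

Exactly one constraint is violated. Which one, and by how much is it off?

Distance(J, R) = 20.1 — off by 3.40.

Q = (0.00, 0.00) ✓; QN at -67.40° ✓; |QN| = 22.90 ✓; ∠QND = 80.10° ✓; |ND| = 21.30 ✓; ∠NDH = 134.6° ✓; |DH| = 24.20 ✓; ∠(DH, HJ) = 90.00° ✓; |HJ| = 25.90 ✓; ∠HJR = 45.80° ✓; |JR| = 16.70 ✗.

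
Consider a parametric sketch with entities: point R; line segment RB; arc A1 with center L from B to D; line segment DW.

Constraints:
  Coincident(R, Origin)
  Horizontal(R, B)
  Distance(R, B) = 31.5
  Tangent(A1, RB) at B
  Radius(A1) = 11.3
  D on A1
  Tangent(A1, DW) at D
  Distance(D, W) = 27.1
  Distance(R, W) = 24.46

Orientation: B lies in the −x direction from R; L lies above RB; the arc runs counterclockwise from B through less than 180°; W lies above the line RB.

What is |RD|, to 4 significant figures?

23.39

R is at the origin; R and B share the same y with |RB| = 31.5 and B on the −x side, so B = (-31.50, 0.000). Tangency of A1 to RB means the radius LB is perpendicular to RB, so L = B + (0, 11.3) = (-31.50, 11.30). Since LD ⟂ DW (tangency), |LW| = √(11.3² + 27.1²) = 29.36 regardless of where D sits on A1. So W lies on both circle(R, 24.46) and circle(L, 29.36); the above-RB intersection is W = (-5.000, 23.94). D is the foot of the tangent from W: D = (-23.08, 3.760).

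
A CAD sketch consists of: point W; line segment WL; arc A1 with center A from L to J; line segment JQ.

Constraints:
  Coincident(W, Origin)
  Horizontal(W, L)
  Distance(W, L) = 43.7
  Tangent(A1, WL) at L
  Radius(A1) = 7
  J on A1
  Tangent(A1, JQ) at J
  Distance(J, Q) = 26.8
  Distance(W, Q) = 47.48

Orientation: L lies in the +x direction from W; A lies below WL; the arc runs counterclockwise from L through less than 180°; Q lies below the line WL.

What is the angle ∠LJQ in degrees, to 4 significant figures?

137.8°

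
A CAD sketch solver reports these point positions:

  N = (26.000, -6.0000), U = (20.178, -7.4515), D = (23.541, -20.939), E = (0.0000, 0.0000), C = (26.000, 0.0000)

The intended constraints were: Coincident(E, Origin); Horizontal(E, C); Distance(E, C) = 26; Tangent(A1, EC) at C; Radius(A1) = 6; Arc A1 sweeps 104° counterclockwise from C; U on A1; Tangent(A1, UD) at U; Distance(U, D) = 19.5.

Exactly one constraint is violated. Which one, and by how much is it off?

Distance(U, D) = 19.5 — off by 5.60.

E = (0.00, 0.00) ✓; E.y = 0.00, C.y = 0.00 ✓; |EC| = 26.00 ✓; ∠(NC, CE) = 90.00° ✓; |NC| = 6.000 ✓; bearing(N→U) − bearing(N→C) = 104.0° ✓; |NU| = 6.000 ✓; ∠(NU, UD) = 90.00° ✓; |UD| = 13.90 ✗.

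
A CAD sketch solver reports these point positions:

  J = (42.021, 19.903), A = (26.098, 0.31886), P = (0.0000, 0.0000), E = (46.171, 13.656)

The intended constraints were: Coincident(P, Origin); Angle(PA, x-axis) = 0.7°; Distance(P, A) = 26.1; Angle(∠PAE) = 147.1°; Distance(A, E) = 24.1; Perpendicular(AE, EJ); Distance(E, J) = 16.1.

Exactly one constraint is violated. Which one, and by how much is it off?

Distance(E, J) = 16.1 — off by 8.60.

P = (0.00, 0.00) ✓; PA at 0.7000° ✓; |PA| = 26.10 ✓; ∠PAE = 147.1° ✓; |AE| = 24.10 ✓; ∠(AE, EJ) = 90.00° ✓; |EJ| = 7.500 ✗.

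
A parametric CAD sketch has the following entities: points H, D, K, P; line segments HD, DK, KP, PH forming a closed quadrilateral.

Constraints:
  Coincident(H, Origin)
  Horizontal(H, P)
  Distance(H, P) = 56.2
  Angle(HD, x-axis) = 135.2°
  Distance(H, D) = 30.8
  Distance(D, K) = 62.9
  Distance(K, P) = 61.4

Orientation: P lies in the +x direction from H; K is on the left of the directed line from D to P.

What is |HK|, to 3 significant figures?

63.9

Checks: |DK| = 62.90 ✓; |KP| = 61.40 ✓.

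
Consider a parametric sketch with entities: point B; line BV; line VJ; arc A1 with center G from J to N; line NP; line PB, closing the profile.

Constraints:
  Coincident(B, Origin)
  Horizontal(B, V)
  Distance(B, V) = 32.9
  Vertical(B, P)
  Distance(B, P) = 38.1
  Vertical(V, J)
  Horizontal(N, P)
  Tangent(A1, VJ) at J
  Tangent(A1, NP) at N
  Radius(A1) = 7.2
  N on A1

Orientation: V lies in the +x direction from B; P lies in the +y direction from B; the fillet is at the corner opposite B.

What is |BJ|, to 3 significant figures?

45.1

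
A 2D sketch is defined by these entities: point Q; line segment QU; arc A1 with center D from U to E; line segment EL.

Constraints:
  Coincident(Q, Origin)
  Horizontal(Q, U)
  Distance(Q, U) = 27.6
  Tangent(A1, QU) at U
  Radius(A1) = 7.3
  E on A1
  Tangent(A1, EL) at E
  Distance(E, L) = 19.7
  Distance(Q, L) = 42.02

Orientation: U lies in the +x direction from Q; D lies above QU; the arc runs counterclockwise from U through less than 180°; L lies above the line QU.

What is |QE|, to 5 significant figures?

35.829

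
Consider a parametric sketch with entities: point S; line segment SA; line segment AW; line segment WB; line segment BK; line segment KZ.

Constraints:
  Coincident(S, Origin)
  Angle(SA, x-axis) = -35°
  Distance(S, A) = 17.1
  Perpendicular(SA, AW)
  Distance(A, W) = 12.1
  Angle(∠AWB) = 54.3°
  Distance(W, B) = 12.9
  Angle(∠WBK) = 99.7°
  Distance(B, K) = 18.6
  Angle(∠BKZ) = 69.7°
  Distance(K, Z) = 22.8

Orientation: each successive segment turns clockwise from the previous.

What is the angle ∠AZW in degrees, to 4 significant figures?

47.93°

S is at the origin; SA runs at -35.0° with length 17.1, so A = (14.01, -9.808). SA ⟂ AW, so AW runs at -125.0°; with |AW| = 12.1, W = (7.067, -19.72). ∠AWB = 54.3° gives WB at 109.3° from the x-axis; with |WB| = 12.9, B = (2.804, -7.545). ∠WBK = 99.7° gives BK at 29.00° from the x-axis; with |BK| = 18.6, K = (19.07, 1.473). ∠BKZ = 69.7° gives KZ at -81.30° from the x-axis; with |KZ| = 22.8, Z = (22.52, -21.07). Then cos ∠AZW = ZA·ZW / (|ZA||ZW|), giving 47.93°.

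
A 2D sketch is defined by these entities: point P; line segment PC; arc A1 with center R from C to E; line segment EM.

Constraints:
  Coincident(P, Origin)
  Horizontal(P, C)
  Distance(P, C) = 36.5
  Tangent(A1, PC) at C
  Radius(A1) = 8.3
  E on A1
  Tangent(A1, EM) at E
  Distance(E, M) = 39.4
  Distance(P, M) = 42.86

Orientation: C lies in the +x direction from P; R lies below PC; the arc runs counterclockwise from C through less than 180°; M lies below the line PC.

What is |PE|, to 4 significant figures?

29.34

Checks: |RE| = 8.300 ✓; ∠(RE, EM) = 90.00° ✓; |EM| = 39.40 ✓; |PM| = 42.86 ✓.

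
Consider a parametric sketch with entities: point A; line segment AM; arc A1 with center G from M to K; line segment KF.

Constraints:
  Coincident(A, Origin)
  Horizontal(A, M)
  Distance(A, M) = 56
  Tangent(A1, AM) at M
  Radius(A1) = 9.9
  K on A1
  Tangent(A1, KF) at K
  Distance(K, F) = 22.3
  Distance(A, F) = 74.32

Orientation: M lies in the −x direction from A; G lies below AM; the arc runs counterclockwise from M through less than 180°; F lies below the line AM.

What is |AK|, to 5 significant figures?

66.528

A is at the origin; AM is horizontal with |AM| = 56.0 and M on the −x side, so M = (-56.000, 0.0000). Since A1 is tangent to AM there, GM ⟂ AM, so G = M + (0, -9.9) = (-56.000, -9.9000). Since GK ⟂ KF (tangency), |GF| = √(9.9² + 22.3²) = 24.399 regardless of where K sits on A1. So F lies on both circle(A, 74.32) and circle(G, 24.399); the below-AM intersection is F = (-67.304, -31.522). K is the foot of the tangent from F: K = (-65.880, -9.2678).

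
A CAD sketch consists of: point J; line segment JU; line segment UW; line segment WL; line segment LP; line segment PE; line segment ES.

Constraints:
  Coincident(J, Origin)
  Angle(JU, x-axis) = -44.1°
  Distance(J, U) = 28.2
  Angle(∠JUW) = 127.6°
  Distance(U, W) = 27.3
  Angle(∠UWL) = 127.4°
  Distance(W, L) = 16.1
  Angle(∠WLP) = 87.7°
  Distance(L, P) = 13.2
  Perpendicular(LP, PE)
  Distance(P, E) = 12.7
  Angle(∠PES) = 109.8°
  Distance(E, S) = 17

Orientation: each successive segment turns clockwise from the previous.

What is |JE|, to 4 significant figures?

38.23

J is at the origin; JU runs at -44.1° with length 28.2, so U = (20.25, -19.62). ∠JUW = 127.6° gives UW at -96.50° from the x-axis; with |UW| = 27.3, W = (17.16, -46.75). ∠UWL = 127.4° gives WL at -149.1° from the x-axis; with |WL| = 16.1, L = (3.346, -55.02). ∠WLP = 87.7° gives LP at 118.6° from the x-axis; with |LP| = 13.2, P = (-2.973, -43.43). The perpendicularity gives PE at right angles to LP, so PE runs at 28.60°; with |PE| = 12.7, E = (8.178, -37.35). Then |JE| = |E − J| = 38.23.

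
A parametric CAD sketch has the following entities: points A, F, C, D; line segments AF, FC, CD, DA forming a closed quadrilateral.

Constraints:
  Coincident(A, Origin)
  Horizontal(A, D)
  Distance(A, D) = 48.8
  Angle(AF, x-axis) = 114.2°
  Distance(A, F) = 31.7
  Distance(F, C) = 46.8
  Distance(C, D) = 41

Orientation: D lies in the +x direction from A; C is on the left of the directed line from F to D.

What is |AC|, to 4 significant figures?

50.16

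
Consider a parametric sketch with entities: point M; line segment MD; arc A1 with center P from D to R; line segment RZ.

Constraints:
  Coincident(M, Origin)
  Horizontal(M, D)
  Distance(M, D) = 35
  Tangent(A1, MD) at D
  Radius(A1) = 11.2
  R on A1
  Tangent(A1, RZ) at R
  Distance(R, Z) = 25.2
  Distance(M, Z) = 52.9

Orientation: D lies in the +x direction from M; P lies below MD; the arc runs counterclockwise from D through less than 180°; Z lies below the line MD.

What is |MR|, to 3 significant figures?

29.7

M is at the origin; MD is horizontal with |MD| = 35.0 and D on the +x side, so D = (35.0, 0.00). A1 meets MD tangentially, so PD is at right angles to MD, so P = D + (0, -11.2) = (35.0, -11.2). Since PR ⟂ RZ (tangency), |PZ| = √(11.2² + 25.2²) = 27.6 regardless of where R sits on A1. So Z lies on both circle(M, 52.9) and circle(P, 27.6); the below-MD intersection is Z = (36.0, -38.8). R is the foot of the tangent from Z: R = (24.9, -16.1).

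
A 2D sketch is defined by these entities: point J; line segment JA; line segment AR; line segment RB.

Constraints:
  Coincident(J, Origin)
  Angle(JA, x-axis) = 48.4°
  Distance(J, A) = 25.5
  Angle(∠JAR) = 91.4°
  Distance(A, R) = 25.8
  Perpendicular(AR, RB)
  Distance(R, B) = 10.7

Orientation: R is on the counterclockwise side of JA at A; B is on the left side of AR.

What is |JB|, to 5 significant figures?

30.282

J is at the origin; JA runs at 48.4° with length 25.5, so A = 25.5·(cos 48.4°, sin 48.4°) = (16.930, 19.069). ∠JAR = 91.4°, so AR runs at 48.4° + (180° − 91.4°) = 137.00° from the x-axis; with |AR| = 25.8, R = A + 25.8·(cos 137.00°, sin 137.00°) = (-1.9388, 36.664). AR is perpendicular to RB; with |RB| = 10.7 on the left of AR, B = R + 10.7·(-0.68200, -0.73135) = (-9.2362, 28.839). Then |JB| = |B − J| = 30.282.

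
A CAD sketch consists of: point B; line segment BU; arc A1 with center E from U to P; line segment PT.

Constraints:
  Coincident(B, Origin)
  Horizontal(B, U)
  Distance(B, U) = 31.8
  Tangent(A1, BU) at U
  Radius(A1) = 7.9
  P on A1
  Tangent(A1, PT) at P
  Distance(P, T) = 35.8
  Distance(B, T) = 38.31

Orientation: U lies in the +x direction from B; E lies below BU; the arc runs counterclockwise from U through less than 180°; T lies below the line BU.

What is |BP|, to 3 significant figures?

25.1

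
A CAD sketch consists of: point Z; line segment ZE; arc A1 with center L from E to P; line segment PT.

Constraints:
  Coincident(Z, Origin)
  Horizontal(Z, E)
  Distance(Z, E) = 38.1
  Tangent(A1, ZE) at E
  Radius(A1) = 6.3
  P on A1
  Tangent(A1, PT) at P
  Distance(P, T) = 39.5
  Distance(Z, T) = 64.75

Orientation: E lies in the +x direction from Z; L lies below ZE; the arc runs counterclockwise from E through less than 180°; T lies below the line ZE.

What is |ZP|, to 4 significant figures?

33.31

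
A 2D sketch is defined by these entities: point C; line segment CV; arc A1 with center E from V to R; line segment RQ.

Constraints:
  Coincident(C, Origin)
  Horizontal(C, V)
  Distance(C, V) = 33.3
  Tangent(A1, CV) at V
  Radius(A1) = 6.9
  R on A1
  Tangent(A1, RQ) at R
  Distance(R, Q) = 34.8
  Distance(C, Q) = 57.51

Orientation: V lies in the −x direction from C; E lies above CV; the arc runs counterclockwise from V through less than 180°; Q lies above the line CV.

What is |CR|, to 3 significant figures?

28.5

C is at the origin; CV is horizontal with |CV| = 33.3 and V on the −x side, so V = (-33.3, 0.00). The tangent condition forces EV to be normal to CV, so E = V + (0, 6.9) = (-33.3, 6.90). Since ER ⟂ RQ (tangency), |EQ| = √(6.9² + 34.8²) = 35.5 regardless of where R sits on A1. So Q lies on both circle(C, 57.51) and circle(E, 35.5); the above-CV intersection is Q = (-39.5, 41.8). R is the foot of the tangent from Q: R = (-26.9, 9.40).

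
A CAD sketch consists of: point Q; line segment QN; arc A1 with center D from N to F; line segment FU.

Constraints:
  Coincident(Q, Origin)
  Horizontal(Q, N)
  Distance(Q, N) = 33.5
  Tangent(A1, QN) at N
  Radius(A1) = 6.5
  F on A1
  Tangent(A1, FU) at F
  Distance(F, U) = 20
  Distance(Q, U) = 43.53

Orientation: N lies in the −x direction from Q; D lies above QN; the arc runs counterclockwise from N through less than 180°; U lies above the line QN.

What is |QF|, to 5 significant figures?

28.652

Checks: |DF| = 6.500 ✓; ∠(DF, FU) = 90.00° ✓; |FU| = 20.00 ✓; |QU| = 43.53 ✓.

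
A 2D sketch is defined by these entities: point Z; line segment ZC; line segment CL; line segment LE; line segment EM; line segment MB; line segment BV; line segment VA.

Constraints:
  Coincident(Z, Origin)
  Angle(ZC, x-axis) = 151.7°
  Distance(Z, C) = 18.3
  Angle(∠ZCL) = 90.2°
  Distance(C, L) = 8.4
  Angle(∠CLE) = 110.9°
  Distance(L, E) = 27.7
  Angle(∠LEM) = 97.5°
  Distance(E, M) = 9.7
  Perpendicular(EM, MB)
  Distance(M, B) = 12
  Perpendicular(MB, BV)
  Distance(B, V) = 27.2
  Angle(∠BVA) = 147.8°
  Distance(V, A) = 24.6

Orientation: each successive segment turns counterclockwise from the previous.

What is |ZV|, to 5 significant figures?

30.224

Z is at the origin; ZC runs at 151.7° with length 18.3, so C = (-16.113, 8.6758). ∠ZCL = 90.2° gives CL at -118.50° from the x-axis; with |CL| = 8.4, L = (-20.121, 1.2938). ∠CLE = 110.9° gives LE at -49.400° from the x-axis; with |LE| = 27.7, E = (-2.0944, -19.738). ∠LEM = 97.5° gives EM at 33.100° from the x-axis; with |EM| = 9.7, M = (6.0314, -14.441). The perpendicularity gives MB at right angles to EM, so MB runs at 123.10°; with |MB| = 12.0, B = (-0.52178, -4.3883). The perpendicularity gives BV at right angles to MB, so BV runs at -146.90°; with |BV| = 27.2, V = (-23.308, -19.242). Then |ZV| = |V − Z| = 30.224.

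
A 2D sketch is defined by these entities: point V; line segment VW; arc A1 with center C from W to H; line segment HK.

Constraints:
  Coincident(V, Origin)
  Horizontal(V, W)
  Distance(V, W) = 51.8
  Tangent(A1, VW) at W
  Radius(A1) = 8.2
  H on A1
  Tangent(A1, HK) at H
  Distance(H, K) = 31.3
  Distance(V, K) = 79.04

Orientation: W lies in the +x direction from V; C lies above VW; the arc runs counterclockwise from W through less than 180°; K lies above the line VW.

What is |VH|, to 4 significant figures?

59.59

Checks: V.y = 0.00, W.y = 0.00 ✓; |CH| = 8.200 ✓; ∠(CH, HK) = 90.00° ✓; |HK| = 31.30 ✓; |VK| = 79.04 ✓.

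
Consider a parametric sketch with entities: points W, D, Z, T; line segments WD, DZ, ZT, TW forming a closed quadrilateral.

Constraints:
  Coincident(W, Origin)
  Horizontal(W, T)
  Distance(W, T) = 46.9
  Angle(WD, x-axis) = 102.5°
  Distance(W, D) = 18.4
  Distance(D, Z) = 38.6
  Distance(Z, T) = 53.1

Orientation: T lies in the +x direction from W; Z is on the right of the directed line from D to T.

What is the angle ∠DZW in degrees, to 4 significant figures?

8.552°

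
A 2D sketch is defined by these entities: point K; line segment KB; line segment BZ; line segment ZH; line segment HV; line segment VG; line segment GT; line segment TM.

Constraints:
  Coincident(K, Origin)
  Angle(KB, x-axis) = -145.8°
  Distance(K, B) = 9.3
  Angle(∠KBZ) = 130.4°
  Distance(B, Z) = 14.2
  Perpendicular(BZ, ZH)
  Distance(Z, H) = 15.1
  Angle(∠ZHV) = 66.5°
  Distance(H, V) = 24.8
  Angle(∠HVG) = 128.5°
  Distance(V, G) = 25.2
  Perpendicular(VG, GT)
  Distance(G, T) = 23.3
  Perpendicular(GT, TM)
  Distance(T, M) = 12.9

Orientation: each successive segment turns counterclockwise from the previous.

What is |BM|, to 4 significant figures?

16.66

K is at the origin; KB runs at -145.8° with length 9.3, so B = (-7.692, -5.227). ∠KBZ = 130.4° gives BZ at -96.20° from the x-axis; with |BZ| = 14.2, Z = (-9.225, -19.34). The perpendicularity gives ZH at right angles to BZ, so ZH runs at -6.200°; with |ZH| = 15.1, H = (5.786, -20.98). ∠ZHV = 66.5° gives HV at 107.3° from the x-axis; with |HV| = 24.8, V = (-1.589, 2.703). ∠HVG = 128.5° gives VG at 158.8° from the x-axis; with |VG| = 25.2, G = (-25.08, 11.82). VG is perpendicular to GT, so GT runs at -111.2°; with |GT| = 23.3, T = (-33.51, -9.907). GT is perpendicular to TM, so TM runs at -21.20°; with |TM| = 12.9, M = (-21.48, -14.57). Then |BM| = |M − B| = 16.66.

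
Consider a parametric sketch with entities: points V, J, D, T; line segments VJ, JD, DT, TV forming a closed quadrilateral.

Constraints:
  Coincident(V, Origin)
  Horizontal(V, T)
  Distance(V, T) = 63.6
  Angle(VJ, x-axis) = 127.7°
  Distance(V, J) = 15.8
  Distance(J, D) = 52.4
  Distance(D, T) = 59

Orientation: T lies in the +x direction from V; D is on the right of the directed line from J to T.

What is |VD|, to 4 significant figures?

36.91

Checks: |VT| = 63.60 ✓; |VJ| = 15.80 ✓; |JD| = 52.40 ✓; |DT| = 59.00 ✓.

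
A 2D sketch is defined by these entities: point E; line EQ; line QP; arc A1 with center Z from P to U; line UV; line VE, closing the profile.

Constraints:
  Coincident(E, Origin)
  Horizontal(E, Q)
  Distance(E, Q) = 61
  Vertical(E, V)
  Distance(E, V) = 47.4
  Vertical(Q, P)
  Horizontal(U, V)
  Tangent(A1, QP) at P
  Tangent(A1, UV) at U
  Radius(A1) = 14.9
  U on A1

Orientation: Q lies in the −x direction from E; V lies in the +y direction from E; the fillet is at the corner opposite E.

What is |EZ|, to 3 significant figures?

56.4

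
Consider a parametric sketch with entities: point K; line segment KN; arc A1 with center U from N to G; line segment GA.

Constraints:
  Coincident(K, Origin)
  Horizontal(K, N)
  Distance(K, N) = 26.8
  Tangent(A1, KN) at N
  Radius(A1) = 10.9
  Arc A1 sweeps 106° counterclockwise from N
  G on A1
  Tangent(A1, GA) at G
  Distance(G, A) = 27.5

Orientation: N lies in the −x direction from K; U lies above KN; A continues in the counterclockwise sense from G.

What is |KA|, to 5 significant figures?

46.889

K is at the origin; K and N share the same y with |KN| = 26.8 and N on the −x side, so N = (-26.800, 0.0000). A1 meets KN tangentially, so UN is at right angles to KN, so U = N + (0, 10.9) = (-26.800, 10.900). On A1, N sits at bearing -90° from U; a 106° counterclockwise sweep puts G at bearing 16°, so G = U + 10.9·(cos 16°, sin 16°) = (-16.322, 13.904). The tangent condition forces UG to be normal to GA, so GA runs along (−sin 16°, cos 16°); with |GA| = 27.5, A = (-23.902, 40.339). Then |KA| = |A − K| = 46.889.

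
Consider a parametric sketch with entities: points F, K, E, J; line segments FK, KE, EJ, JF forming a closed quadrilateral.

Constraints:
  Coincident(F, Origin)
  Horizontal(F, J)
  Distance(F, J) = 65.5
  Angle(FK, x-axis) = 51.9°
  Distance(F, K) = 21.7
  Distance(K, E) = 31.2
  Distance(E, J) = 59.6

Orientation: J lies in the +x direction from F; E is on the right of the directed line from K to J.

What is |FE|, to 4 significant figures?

15.47

F is at the origin; F and J share the same y with |FJ| = 65.5 and J in +x, so J = (65.5, 0). FK runs at 51.9° with |FK| = 21.7, so K = (13.39, 17.08). E is determined by |KE| = 31.2 and |EJ| = 59.6 together: it lies at the intersection of circle(K, 31.2) and circle(J, 59.6). With |KJ| = 54.84, the foot of the radical line on KJ is 3.906 from K and the perpendicular offset is √(31.2² − 3.906²) = 30.95. Taking the right-of-KJ solution: E = (7.462, -13.56).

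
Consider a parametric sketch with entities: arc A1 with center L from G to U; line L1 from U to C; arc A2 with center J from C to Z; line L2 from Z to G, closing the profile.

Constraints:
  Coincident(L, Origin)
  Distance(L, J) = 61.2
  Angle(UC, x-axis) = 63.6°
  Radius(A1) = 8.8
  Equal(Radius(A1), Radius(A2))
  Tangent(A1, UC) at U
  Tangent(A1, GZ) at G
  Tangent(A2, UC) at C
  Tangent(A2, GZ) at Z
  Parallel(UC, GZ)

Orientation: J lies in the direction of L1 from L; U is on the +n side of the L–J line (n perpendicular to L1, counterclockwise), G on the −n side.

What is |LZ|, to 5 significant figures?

61.829

The slot axis is L1's direction at 63.6°, so u = (cos 63.6°, sin 63.6°) = (0.44464, 0.89571) and n = (−sin 63.6°, cos 63.6°) = (-0.89571, 0.44464). L is at the origin and J lies 61.2 along u from L, so J = 61.2·u = (27.212, 54.818). Tangency of A1 to both parallel lines with radius 8.8 puts U and G at L ± 8.8·n: U = (-7.8823, 3.9128), G = (7.8823, -3.9128). Equal radii place C and Z the same way about J: C = J + 8.8·n = (19.329, 58.730), Z = J − 8.8·n = (35.094, 50.905). Then |LZ| = |Z − L| = 61.829.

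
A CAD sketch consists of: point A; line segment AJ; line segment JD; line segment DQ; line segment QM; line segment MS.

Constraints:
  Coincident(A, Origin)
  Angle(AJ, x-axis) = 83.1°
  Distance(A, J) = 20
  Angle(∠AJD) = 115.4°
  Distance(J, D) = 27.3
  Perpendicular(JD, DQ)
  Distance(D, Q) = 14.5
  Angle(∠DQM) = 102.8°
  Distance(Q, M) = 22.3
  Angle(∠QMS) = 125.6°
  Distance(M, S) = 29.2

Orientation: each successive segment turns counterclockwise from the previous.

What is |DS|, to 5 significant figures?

43.582

A is at the origin; AJ runs at 83.1° with length 20.0, so J = (2.4027, 19.855). ∠AJD = 115.4° gives JD at 147.70° from the x-axis; with |JD| = 27.3, D = (-20.673, 34.443). JD ⟂ DQ, so DQ runs at -122.30°; with |DQ| = 14.5, Q = (-28.421, 22.187). ∠DQM = 102.8° gives QM at -45.100° from the x-axis; with |QM| = 22.3, M = (-12.680, 6.3907). ∠QMS = 125.6° gives MS at 9.3000° from the x-axis; with |MS| = 29.2, S = (16.136, 11.110). Then |DS| = |S − D| = 43.582.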